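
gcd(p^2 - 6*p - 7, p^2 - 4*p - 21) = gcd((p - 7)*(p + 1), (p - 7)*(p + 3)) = p - 7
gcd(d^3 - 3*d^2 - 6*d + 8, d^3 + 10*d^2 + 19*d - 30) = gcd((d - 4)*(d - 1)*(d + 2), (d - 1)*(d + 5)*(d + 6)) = d - 1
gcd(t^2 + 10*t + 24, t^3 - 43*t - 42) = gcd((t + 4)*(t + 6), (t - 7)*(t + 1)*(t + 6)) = t + 6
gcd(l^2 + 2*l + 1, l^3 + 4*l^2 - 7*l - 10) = l + 1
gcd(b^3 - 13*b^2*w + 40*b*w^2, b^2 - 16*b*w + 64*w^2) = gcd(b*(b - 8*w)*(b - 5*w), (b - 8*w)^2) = -b + 8*w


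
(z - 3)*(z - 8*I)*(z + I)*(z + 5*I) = z^4 - 3*z^3 - 2*I*z^3 + 43*z^2 + 6*I*z^2 - 129*z + 40*I*z - 120*I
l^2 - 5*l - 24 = (l - 8)*(l + 3)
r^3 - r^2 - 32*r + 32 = (r - 1)*(r - 4*sqrt(2))*(r + 4*sqrt(2))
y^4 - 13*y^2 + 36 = (y - 3)*(y - 2)*(y + 2)*(y + 3)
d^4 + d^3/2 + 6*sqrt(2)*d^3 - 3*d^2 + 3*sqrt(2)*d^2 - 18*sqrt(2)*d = d*(d - 3/2)*(d + 2)*(d + 6*sqrt(2))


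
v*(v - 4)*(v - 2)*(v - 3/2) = v^4 - 15*v^3/2 + 17*v^2 - 12*v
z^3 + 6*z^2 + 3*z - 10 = (z - 1)*(z + 2)*(z + 5)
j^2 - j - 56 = (j - 8)*(j + 7)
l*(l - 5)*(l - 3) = l^3 - 8*l^2 + 15*l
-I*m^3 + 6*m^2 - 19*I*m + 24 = (m - 3*I)*(m + 8*I)*(-I*m + 1)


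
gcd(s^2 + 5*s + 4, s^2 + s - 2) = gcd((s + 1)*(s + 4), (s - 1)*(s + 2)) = 1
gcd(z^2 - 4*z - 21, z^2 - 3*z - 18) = z + 3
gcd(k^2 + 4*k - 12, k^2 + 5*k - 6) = k + 6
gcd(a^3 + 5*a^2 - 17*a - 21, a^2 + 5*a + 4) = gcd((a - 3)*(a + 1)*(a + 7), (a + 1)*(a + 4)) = a + 1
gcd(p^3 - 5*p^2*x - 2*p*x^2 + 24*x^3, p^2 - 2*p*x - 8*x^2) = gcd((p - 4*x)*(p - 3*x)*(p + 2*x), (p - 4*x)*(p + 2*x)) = -p^2 + 2*p*x + 8*x^2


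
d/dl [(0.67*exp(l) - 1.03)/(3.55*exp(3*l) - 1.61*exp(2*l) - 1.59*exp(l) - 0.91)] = (-4.757*exp(3*l) + 12.0482*exp(2*l) - 3.3166*exp(l) - 2.2474)*exp(l)/(12.6025*exp(6*l) - 11.431*exp(5*l) - 8.6969*exp(4*l) - 1.3412*exp(3*l) + 5.4583*exp(2*l) + 2.8938*exp(l) + 0.8281)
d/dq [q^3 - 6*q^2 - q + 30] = 3*q^2 - 12*q - 1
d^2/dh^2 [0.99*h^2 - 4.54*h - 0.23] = 1.98000000000000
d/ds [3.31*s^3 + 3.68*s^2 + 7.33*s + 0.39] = 9.93*s^2 + 7.36*s + 7.33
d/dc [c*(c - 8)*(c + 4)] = 3*c^2 - 8*c - 32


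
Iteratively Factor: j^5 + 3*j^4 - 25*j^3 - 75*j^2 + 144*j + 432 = (j + 4)*(j^4 - j^3 - 21*j^2 + 9*j + 108) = (j - 3)*(j + 4)*(j^3 + 2*j^2 - 15*j - 36) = (j - 3)*(j + 3)*(j + 4)*(j^2 - j - 12) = (j - 3)*(j + 3)^2*(j + 4)*(j - 4)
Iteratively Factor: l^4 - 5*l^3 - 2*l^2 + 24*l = (l - 3)*(l^3 - 2*l^2 - 8*l) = (l - 4)*(l - 3)*(l^2 + 2*l) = (l - 4)*(l - 3)*(l + 2)*(l)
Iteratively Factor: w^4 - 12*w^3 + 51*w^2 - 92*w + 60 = (w - 3)*(w^3 - 9*w^2 + 24*w - 20) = (w - 3)*(w - 2)*(w^2 - 7*w + 10) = (w - 3)*(w - 2)^2*(w - 5)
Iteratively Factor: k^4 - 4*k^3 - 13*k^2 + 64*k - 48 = (k - 3)*(k^3 - k^2 - 16*k + 16) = (k - 4)*(k - 3)*(k^2 + 3*k - 4) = (k - 4)*(k - 3)*(k + 4)*(k - 1)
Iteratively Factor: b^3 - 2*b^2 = (b)*(b^2 - 2*b) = b^2*(b - 2)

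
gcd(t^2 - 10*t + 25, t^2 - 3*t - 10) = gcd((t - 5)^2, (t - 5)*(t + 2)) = t - 5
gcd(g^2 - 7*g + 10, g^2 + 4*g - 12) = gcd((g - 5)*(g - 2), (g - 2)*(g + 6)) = g - 2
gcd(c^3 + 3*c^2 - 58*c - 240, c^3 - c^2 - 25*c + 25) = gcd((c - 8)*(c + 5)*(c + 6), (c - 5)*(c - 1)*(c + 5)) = c + 5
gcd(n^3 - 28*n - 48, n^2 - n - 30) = n - 6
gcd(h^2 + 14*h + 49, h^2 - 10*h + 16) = 1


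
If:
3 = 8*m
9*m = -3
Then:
No Solution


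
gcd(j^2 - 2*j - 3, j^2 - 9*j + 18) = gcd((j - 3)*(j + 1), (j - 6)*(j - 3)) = j - 3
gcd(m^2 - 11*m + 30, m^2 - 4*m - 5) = m - 5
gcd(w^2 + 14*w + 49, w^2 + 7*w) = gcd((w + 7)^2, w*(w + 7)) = w + 7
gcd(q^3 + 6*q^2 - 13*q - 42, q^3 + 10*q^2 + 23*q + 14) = q^2 + 9*q + 14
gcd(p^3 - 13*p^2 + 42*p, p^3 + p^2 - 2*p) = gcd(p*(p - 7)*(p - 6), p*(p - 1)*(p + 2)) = p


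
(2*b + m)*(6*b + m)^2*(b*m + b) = 72*b^4*m + 72*b^4 + 60*b^3*m^2 + 60*b^3*m + 14*b^2*m^3 + 14*b^2*m^2 + b*m^4 + b*m^3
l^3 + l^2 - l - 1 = (l - 1)*(l + 1)^2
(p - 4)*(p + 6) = p^2 + 2*p - 24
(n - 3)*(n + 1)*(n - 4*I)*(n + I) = n^4 - 2*n^3 - 3*I*n^3 + n^2 + 6*I*n^2 - 8*n + 9*I*n - 12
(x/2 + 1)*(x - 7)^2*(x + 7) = x^4/2 - 5*x^3/2 - 63*x^2/2 + 245*x/2 + 343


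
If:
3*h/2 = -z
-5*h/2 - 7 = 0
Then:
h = -14/5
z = 21/5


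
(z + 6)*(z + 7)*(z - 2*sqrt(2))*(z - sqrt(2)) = z^4 - 3*sqrt(2)*z^3 + 13*z^3 - 39*sqrt(2)*z^2 + 46*z^2 - 126*sqrt(2)*z + 52*z + 168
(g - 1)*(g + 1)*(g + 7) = g^3 + 7*g^2 - g - 7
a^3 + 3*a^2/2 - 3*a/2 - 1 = (a - 1)*(a + 1/2)*(a + 2)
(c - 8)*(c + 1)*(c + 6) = c^3 - c^2 - 50*c - 48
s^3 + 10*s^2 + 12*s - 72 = (s - 2)*(s + 6)^2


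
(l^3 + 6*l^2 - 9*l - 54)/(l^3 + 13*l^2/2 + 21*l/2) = 2*(l^2 + 3*l - 18)/(l*(2*l + 7))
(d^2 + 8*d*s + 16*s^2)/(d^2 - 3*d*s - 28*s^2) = (-d - 4*s)/(-d + 7*s)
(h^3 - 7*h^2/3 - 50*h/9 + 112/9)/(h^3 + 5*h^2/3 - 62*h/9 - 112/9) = (h - 2)/(h + 2)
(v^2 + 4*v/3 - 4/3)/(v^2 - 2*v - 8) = (v - 2/3)/(v - 4)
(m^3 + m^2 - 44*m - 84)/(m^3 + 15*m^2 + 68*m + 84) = (m - 7)/(m + 7)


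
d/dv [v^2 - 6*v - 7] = 2*v - 6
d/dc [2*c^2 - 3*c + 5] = 4*c - 3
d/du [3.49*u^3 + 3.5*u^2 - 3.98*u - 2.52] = 10.47*u^2 + 7.0*u - 3.98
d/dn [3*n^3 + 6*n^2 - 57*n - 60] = 9*n^2 + 12*n - 57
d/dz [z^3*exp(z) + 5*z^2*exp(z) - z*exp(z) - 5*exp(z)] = (z^3 + 8*z^2 + 9*z - 6)*exp(z)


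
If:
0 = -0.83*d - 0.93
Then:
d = -1.12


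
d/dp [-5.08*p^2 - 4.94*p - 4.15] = -10.16*p - 4.94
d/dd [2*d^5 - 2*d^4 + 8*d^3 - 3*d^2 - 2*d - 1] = 10*d^4 - 8*d^3 + 24*d^2 - 6*d - 2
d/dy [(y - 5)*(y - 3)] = 2*y - 8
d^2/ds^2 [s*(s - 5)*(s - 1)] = 6*s - 12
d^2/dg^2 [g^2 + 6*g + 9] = 2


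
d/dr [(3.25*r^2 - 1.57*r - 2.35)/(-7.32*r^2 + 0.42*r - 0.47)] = (-10.1274*r^2 - 37.459*r + 1.7249)/(53.5824*r^4 - 6.1488*r^3 + 7.0572*r^2 - 0.3948*r + 0.2209)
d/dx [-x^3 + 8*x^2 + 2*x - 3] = -3*x^2 + 16*x + 2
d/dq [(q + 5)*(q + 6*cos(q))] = q - (q + 5)*(6*sin(q) - 1) + 6*cos(q)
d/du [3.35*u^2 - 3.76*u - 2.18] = 6.7*u - 3.76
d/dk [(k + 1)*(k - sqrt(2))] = 2*k - sqrt(2) + 1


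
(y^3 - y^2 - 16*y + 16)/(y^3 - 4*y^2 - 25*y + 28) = (y - 4)/(y - 7)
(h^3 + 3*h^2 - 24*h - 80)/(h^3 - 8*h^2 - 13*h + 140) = (h + 4)/(h - 7)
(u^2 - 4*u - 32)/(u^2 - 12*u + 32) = (u + 4)/(u - 4)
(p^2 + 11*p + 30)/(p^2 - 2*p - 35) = (p + 6)/(p - 7)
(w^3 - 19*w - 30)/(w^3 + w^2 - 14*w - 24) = (w - 5)/(w - 4)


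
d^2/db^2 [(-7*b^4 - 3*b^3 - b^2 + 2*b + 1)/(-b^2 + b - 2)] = 2*(7*b^6 - 21*b^5 + 63*b^4 - 116*b^3 + 141*b^2 + 51*b + 1)/(b^6 - 3*b^5 + 9*b^4 - 13*b^3 + 18*b^2 - 12*b + 8)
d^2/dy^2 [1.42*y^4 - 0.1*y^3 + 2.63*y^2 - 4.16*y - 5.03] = 17.04*y^2 - 0.6*y + 5.26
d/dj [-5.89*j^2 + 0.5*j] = 0.5 - 11.78*j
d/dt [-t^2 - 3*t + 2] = -2*t - 3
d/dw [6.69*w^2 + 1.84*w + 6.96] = 13.38*w + 1.84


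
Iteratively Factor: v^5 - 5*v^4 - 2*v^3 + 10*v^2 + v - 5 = (v - 1)*(v^4 - 4*v^3 - 6*v^2 + 4*v + 5) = (v - 1)*(v + 1)*(v^3 - 5*v^2 - v + 5) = (v - 1)*(v + 1)^2*(v^2 - 6*v + 5) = (v - 5)*(v - 1)*(v + 1)^2*(v - 1)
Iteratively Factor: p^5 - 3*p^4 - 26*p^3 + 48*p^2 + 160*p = (p - 5)*(p^4 + 2*p^3 - 16*p^2 - 32*p) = (p - 5)*(p + 4)*(p^3 - 2*p^2 - 8*p) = (p - 5)*(p - 4)*(p + 4)*(p^2 + 2*p) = p*(p - 5)*(p - 4)*(p + 4)*(p + 2)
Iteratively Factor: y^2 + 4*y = (y + 4)*(y)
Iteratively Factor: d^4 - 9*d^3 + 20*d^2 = (d)*(d^3 - 9*d^2 + 20*d) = d^2*(d^2 - 9*d + 20) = d^2*(d - 5)*(d - 4)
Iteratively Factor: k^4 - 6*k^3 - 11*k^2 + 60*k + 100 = (k + 2)*(k^3 - 8*k^2 + 5*k + 50) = (k + 2)^2*(k^2 - 10*k + 25) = (k - 5)*(k + 2)^2*(k - 5)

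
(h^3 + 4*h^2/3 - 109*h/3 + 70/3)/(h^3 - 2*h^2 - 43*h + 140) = (h - 2/3)/(h - 4)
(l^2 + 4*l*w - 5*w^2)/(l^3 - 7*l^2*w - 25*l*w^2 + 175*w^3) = (l - w)/(l^2 - 12*l*w + 35*w^2)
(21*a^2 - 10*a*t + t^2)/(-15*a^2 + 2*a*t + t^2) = (-7*a + t)/(5*a + t)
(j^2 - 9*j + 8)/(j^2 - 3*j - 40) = (j - 1)/(j + 5)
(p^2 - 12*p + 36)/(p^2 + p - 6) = (p^2 - 12*p + 36)/(p^2 + p - 6)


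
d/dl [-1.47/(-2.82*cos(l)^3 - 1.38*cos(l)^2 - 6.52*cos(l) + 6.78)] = (12.4362*cos(l)^2 + 4.0572*cos(l) + 9.5844)*sin(l)/(2.82*cos(l)^3 + 1.38*cos(l)^2 + 6.52*cos(l) - 6.78)^2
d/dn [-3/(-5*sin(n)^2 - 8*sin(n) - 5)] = -6*(5*sin(n) + 4)*cos(n)/(5*sin(n)^2 + 8*sin(n) + 5)^2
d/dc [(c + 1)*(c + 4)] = 2*c + 5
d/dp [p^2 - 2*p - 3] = 2*p - 2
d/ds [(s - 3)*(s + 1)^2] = (s + 1)*(3*s - 5)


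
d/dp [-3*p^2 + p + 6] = 1 - 6*p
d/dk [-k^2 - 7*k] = -2*k - 7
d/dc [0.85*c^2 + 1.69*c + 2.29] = 1.7*c + 1.69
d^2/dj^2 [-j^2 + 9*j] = -2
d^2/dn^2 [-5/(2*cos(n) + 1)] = 10*(-cos(n) + cos(2*n) - 3)/(2*cos(n) + 1)^3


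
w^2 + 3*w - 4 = (w - 1)*(w + 4)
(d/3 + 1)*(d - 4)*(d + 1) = d^3/3 - 13*d/3 - 4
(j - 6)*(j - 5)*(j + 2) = j^3 - 9*j^2 + 8*j + 60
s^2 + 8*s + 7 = (s + 1)*(s + 7)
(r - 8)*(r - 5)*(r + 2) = r^3 - 11*r^2 + 14*r + 80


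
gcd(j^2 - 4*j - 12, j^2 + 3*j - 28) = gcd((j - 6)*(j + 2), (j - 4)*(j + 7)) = 1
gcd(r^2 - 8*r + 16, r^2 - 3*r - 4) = r - 4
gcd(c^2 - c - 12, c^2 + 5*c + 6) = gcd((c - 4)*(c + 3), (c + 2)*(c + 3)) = c + 3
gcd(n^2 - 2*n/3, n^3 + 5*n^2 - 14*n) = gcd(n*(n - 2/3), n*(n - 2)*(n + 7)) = n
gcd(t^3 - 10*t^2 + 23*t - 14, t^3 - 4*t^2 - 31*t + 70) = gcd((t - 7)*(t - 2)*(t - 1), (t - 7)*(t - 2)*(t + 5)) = t^2 - 9*t + 14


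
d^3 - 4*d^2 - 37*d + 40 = (d - 8)*(d - 1)*(d + 5)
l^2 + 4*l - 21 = (l - 3)*(l + 7)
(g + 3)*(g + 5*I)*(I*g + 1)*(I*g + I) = -g^4 - 4*g^3 - 4*I*g^3 - 8*g^2 - 16*I*g^2 - 20*g - 12*I*g - 15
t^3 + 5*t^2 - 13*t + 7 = (t - 1)^2*(t + 7)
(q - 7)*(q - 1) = q^2 - 8*q + 7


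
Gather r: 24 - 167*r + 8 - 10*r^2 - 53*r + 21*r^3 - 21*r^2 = 21*r^3 - 31*r^2 - 220*r + 32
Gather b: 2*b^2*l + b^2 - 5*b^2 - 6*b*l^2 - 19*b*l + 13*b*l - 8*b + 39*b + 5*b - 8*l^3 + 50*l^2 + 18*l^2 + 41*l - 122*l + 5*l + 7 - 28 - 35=b^2*(2*l - 4) + b*(-6*l^2 - 6*l + 36) - 8*l^3 + 68*l^2 - 76*l - 56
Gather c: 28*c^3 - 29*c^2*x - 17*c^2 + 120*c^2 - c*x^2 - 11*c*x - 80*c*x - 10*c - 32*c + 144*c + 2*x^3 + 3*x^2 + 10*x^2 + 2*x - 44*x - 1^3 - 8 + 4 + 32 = 28*c^3 + c^2*(103 - 29*x) + c*(-x^2 - 91*x + 102) + 2*x^3 + 13*x^2 - 42*x + 27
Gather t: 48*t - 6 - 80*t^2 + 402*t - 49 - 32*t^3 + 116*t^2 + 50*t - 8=-32*t^3 + 36*t^2 + 500*t - 63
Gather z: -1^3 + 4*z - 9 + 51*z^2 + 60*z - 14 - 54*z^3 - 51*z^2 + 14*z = -54*z^3 + 78*z - 24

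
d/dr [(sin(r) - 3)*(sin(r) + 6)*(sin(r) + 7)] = (3*sin(r)^2 + 20*sin(r) + 3)*cos(r)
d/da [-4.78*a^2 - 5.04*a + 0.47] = -9.56*a - 5.04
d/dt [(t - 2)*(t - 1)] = 2*t - 3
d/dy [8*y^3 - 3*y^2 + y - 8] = 24*y^2 - 6*y + 1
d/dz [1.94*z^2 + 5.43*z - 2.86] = 3.88*z + 5.43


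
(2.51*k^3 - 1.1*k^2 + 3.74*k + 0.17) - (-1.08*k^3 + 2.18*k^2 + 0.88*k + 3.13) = 3.59*k^3 - 3.28*k^2 + 2.86*k - 2.96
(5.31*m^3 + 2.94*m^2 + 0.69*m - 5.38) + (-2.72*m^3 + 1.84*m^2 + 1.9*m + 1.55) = 2.59*m^3 + 4.78*m^2 + 2.59*m - 3.83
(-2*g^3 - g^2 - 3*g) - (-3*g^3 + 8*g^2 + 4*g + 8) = g^3 - 9*g^2 - 7*g - 8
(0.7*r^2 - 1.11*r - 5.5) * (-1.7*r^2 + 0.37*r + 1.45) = -1.19*r^4 + 2.146*r^3 + 9.9543*r^2 - 3.6445*r - 7.975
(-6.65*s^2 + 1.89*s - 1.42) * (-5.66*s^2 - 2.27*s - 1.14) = 37.639*s^4 + 4.3981*s^3 + 11.3279*s^2 + 1.0688*s + 1.6188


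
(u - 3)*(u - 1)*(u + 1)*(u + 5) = u^4 + 2*u^3 - 16*u^2 - 2*u + 15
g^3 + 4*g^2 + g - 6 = (g - 1)*(g + 2)*(g + 3)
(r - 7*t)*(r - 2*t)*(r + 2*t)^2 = r^4 - 5*r^3*t - 18*r^2*t^2 + 20*r*t^3 + 56*t^4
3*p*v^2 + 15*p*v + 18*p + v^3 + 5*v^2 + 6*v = (3*p + v)*(v + 2)*(v + 3)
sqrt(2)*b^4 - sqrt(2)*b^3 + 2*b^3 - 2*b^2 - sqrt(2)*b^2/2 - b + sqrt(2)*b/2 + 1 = (b - 1)*(b - sqrt(2)/2)*(b + sqrt(2))*(sqrt(2)*b + 1)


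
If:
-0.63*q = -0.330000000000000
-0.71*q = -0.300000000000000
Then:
No Solution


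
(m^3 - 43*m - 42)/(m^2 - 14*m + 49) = (m^2 + 7*m + 6)/(m - 7)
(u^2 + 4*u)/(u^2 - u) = (u + 4)/(u - 1)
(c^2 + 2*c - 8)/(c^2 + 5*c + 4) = (c - 2)/(c + 1)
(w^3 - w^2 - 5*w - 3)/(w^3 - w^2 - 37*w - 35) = (w^2 - 2*w - 3)/(w^2 - 2*w - 35)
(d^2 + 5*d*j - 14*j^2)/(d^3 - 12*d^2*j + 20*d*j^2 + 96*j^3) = (d^2 + 5*d*j - 14*j^2)/(d^3 - 12*d^2*j + 20*d*j^2 + 96*j^3)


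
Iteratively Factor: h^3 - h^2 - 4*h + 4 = (h - 2)*(h^2 + h - 2) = (h - 2)*(h - 1)*(h + 2)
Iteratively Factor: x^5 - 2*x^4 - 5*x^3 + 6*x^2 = (x + 2)*(x^4 - 4*x^3 + 3*x^2) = (x - 1)*(x + 2)*(x^3 - 3*x^2) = (x - 3)*(x - 1)*(x + 2)*(x^2) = x*(x - 3)*(x - 1)*(x + 2)*(x)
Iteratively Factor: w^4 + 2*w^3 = (w)*(w^3 + 2*w^2) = w^2*(w^2 + 2*w) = w^2*(w + 2)*(w)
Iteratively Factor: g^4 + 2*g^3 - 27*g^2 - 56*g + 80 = (g - 5)*(g^3 + 7*g^2 + 8*g - 16) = (g - 5)*(g - 1)*(g^2 + 8*g + 16) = (g - 5)*(g - 1)*(g + 4)*(g + 4)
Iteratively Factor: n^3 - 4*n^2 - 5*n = (n)*(n^2 - 4*n - 5) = n*(n + 1)*(n - 5)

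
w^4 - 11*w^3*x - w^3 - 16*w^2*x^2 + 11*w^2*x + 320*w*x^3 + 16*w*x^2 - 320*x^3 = (w - 1)*(w - 8*x)^2*(w + 5*x)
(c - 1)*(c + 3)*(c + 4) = c^3 + 6*c^2 + 5*c - 12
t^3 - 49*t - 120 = (t - 8)*(t + 3)*(t + 5)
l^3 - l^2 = l^2*(l - 1)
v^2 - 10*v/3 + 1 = (v - 3)*(v - 1/3)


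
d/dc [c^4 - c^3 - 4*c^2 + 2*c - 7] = 4*c^3 - 3*c^2 - 8*c + 2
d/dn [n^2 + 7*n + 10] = 2*n + 7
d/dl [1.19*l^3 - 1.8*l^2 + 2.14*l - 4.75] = 3.57*l^2 - 3.6*l + 2.14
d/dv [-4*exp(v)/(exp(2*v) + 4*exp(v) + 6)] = 4*(exp(2*v) - 6)*exp(v)/(exp(4*v) + 8*exp(3*v) + 28*exp(2*v) + 48*exp(v) + 36)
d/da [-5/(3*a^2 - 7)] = 30*a/(3*a^2 - 7)^2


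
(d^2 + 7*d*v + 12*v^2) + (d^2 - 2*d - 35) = 2*d^2 + 7*d*v - 2*d + 12*v^2 - 35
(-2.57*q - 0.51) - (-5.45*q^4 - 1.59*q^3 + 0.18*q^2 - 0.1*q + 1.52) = 5.45*q^4 + 1.59*q^3 - 0.18*q^2 - 2.47*q - 2.03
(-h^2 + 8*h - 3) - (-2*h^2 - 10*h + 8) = h^2 + 18*h - 11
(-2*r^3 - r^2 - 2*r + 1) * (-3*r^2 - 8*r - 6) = 6*r^5 + 19*r^4 + 26*r^3 + 19*r^2 + 4*r - 6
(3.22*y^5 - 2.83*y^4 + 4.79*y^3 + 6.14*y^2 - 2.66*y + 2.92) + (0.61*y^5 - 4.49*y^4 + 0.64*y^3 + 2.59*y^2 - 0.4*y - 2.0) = 3.83*y^5 - 7.32*y^4 + 5.43*y^3 + 8.73*y^2 - 3.06*y + 0.92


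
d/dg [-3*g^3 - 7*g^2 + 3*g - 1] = -9*g^2 - 14*g + 3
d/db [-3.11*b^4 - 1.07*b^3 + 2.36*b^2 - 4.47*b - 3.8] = -12.44*b^3 - 3.21*b^2 + 4.72*b - 4.47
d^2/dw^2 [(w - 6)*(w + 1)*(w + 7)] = 6*w + 4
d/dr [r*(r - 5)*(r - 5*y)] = 3*r^2 - 10*r*y - 10*r + 25*y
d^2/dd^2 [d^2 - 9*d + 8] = 2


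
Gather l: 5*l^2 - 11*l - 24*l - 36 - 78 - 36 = 5*l^2 - 35*l - 150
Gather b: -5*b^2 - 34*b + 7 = -5*b^2 - 34*b + 7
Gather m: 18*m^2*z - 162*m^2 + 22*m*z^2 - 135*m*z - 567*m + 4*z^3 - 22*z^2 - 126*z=m^2*(18*z - 162) + m*(22*z^2 - 135*z - 567) + 4*z^3 - 22*z^2 - 126*z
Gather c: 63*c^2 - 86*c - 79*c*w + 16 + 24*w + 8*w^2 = 63*c^2 + c*(-79*w - 86) + 8*w^2 + 24*w + 16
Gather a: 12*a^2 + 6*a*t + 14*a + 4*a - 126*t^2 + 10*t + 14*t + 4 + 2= 12*a^2 + a*(6*t + 18) - 126*t^2 + 24*t + 6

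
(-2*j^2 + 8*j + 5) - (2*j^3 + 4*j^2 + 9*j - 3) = -2*j^3 - 6*j^2 - j + 8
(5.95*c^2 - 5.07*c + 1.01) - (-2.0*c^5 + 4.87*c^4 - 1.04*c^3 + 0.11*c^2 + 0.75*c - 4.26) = 2.0*c^5 - 4.87*c^4 + 1.04*c^3 + 5.84*c^2 - 5.82*c + 5.27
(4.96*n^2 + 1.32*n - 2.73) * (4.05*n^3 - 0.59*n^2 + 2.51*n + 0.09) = 20.088*n^5 + 2.4196*n^4 + 0.614299999999999*n^3 + 5.3703*n^2 - 6.7335*n - 0.2457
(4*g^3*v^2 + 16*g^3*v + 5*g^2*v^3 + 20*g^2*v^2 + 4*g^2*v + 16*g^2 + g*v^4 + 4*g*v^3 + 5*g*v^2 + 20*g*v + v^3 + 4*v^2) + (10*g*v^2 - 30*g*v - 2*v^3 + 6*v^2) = 4*g^3*v^2 + 16*g^3*v + 5*g^2*v^3 + 20*g^2*v^2 + 4*g^2*v + 16*g^2 + g*v^4 + 4*g*v^3 + 15*g*v^2 - 10*g*v - v^3 + 10*v^2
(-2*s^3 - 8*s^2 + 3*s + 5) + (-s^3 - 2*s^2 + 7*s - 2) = -3*s^3 - 10*s^2 + 10*s + 3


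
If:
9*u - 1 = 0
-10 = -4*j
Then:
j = 5/2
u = 1/9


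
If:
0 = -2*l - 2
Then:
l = -1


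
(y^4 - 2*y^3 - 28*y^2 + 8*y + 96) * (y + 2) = y^5 - 32*y^3 - 48*y^2 + 112*y + 192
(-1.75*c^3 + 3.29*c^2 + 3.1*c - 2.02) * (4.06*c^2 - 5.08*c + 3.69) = -7.105*c^5 + 22.2474*c^4 - 10.5847*c^3 - 11.8091*c^2 + 21.7006*c - 7.4538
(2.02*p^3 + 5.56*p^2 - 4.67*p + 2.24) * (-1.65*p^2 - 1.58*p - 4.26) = -3.333*p^5 - 12.3656*p^4 - 9.6845*p^3 - 20.003*p^2 + 16.355*p - 9.5424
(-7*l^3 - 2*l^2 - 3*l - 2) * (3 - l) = 7*l^4 - 19*l^3 - 3*l^2 - 7*l - 6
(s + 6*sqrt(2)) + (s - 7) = 2*s - 7 + 6*sqrt(2)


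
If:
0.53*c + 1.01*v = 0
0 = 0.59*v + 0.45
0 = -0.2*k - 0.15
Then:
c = 1.45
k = -0.75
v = -0.76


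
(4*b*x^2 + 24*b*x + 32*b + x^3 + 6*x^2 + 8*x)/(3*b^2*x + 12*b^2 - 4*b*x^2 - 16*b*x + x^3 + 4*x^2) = (4*b*x + 8*b + x^2 + 2*x)/(3*b^2 - 4*b*x + x^2)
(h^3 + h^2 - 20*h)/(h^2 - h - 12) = h*(h + 5)/(h + 3)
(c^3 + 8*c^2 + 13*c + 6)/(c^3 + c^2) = 1 + 7/c + 6/c^2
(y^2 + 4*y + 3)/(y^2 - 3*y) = (y^2 + 4*y + 3)/(y*(y - 3))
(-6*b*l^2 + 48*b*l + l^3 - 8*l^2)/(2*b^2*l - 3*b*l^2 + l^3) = (-6*b*l + 48*b + l^2 - 8*l)/(2*b^2 - 3*b*l + l^2)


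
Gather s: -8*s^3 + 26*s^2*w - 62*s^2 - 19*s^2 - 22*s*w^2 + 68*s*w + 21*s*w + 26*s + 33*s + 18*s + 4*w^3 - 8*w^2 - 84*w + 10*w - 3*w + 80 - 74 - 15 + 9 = -8*s^3 + s^2*(26*w - 81) + s*(-22*w^2 + 89*w + 77) + 4*w^3 - 8*w^2 - 77*w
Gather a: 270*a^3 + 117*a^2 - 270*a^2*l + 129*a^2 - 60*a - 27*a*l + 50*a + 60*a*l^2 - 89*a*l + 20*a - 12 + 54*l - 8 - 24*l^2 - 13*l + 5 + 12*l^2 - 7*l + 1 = 270*a^3 + a^2*(246 - 270*l) + a*(60*l^2 - 116*l + 10) - 12*l^2 + 34*l - 14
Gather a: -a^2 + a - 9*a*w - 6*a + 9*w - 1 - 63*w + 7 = -a^2 + a*(-9*w - 5) - 54*w + 6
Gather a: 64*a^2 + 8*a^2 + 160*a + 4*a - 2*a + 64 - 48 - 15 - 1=72*a^2 + 162*a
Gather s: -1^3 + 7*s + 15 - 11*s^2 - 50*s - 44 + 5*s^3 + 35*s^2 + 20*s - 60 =5*s^3 + 24*s^2 - 23*s - 90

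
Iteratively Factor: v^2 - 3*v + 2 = (v - 2)*(v - 1)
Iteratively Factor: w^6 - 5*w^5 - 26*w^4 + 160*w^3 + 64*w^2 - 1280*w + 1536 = (w - 4)*(w^5 - w^4 - 30*w^3 + 40*w^2 + 224*w - 384) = (w - 4)*(w + 4)*(w^4 - 5*w^3 - 10*w^2 + 80*w - 96) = (w - 4)^2*(w + 4)*(w^3 - w^2 - 14*w + 24) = (w - 4)^2*(w + 4)^2*(w^2 - 5*w + 6) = (w - 4)^2*(w - 3)*(w + 4)^2*(w - 2)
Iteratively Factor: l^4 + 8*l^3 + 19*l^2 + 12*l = (l)*(l^3 + 8*l^2 + 19*l + 12) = l*(l + 1)*(l^2 + 7*l + 12) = l*(l + 1)*(l + 4)*(l + 3)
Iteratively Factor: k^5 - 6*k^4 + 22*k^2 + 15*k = (k - 3)*(k^4 - 3*k^3 - 9*k^2 - 5*k) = (k - 5)*(k - 3)*(k^3 + 2*k^2 + k) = (k - 5)*(k - 3)*(k + 1)*(k^2 + k) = k*(k - 5)*(k - 3)*(k + 1)*(k + 1)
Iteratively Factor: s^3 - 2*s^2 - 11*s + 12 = (s + 3)*(s^2 - 5*s + 4) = (s - 4)*(s + 3)*(s - 1)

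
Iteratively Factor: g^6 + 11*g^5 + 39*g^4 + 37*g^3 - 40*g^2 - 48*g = (g - 1)*(g^5 + 12*g^4 + 51*g^3 + 88*g^2 + 48*g) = (g - 1)*(g + 4)*(g^4 + 8*g^3 + 19*g^2 + 12*g) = (g - 1)*(g + 3)*(g + 4)*(g^3 + 5*g^2 + 4*g) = (g - 1)*(g + 1)*(g + 3)*(g + 4)*(g^2 + 4*g) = g*(g - 1)*(g + 1)*(g + 3)*(g + 4)*(g + 4)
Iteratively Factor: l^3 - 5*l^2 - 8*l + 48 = (l - 4)*(l^2 - l - 12) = (l - 4)^2*(l + 3)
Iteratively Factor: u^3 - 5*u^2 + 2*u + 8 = (u - 4)*(u^2 - u - 2) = (u - 4)*(u - 2)*(u + 1)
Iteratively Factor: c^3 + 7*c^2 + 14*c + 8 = (c + 4)*(c^2 + 3*c + 2) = (c + 1)*(c + 4)*(c + 2)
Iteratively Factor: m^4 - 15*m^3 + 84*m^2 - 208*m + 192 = (m - 4)*(m^3 - 11*m^2 + 40*m - 48) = (m - 4)*(m - 3)*(m^2 - 8*m + 16) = (m - 4)^2*(m - 3)*(m - 4)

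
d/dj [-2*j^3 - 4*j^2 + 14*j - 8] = -6*j^2 - 8*j + 14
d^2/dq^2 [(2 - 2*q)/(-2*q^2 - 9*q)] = 4*(4*q^3 - 12*q^2 - 54*q - 81)/(q^3*(8*q^3 + 108*q^2 + 486*q + 729))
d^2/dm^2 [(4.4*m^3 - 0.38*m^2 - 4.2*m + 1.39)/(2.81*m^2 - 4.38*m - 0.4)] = (1.70530256582424e-13*m^4 + 103.032752*m^3 + 109.543554*m^2 - 126.747852*m + 71.052552)/(22.188041*m^6 - 103.754754*m^5 + 152.249172*m^4 - 54.488952*m^3 - 21.67248*m^2 - 2.1024*m - 0.064)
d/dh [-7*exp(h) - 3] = -7*exp(h)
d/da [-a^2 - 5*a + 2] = -2*a - 5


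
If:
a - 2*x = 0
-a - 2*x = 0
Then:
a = 0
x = 0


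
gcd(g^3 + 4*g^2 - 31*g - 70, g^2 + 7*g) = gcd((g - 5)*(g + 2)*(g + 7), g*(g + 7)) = g + 7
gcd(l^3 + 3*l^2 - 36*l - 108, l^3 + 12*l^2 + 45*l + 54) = l^2 + 9*l + 18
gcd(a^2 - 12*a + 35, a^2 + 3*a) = 1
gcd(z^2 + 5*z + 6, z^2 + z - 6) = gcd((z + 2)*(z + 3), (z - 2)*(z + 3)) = z + 3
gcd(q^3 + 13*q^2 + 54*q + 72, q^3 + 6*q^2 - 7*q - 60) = q + 4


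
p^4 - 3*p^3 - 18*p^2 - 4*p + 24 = (p - 6)*(p - 1)*(p + 2)^2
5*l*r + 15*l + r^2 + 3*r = (5*l + r)*(r + 3)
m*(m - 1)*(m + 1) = m^3 - m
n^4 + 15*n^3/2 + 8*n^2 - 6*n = n*(n - 1/2)*(n + 2)*(n + 6)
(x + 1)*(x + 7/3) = x^2 + 10*x/3 + 7/3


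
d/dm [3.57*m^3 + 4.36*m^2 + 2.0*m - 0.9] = 10.71*m^2 + 8.72*m + 2.0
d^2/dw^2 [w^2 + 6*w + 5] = 2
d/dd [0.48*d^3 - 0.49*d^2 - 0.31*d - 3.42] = 1.44*d^2 - 0.98*d - 0.31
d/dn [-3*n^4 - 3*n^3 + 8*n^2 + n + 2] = -12*n^3 - 9*n^2 + 16*n + 1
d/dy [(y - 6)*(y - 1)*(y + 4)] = 3*y^2 - 6*y - 22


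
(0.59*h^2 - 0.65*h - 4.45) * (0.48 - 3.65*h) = -2.1535*h^3 + 2.6557*h^2 + 15.9305*h - 2.136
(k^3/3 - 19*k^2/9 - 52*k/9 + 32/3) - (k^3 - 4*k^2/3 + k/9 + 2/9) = -2*k^3/3 - 7*k^2/9 - 53*k/9 + 94/9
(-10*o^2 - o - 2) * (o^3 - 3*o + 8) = -10*o^5 - o^4 + 28*o^3 - 77*o^2 - 2*o - 16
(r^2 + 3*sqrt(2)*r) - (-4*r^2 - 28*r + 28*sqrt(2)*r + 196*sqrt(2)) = 5*r^2 - 25*sqrt(2)*r + 28*r - 196*sqrt(2)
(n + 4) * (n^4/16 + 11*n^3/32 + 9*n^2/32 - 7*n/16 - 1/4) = n^5/16 + 19*n^4/32 + 53*n^3/32 + 11*n^2/16 - 2*n - 1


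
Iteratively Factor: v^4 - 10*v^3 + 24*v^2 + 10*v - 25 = (v + 1)*(v^3 - 11*v^2 + 35*v - 25) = (v - 5)*(v + 1)*(v^2 - 6*v + 5) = (v - 5)*(v - 1)*(v + 1)*(v - 5)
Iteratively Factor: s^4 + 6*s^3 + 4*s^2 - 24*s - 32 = (s + 2)*(s^3 + 4*s^2 - 4*s - 16) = (s - 2)*(s + 2)*(s^2 + 6*s + 8) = (s - 2)*(s + 2)^2*(s + 4)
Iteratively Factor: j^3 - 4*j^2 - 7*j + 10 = (j - 1)*(j^2 - 3*j - 10) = (j - 1)*(j + 2)*(j - 5)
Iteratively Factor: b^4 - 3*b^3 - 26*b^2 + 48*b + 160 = (b + 2)*(b^3 - 5*b^2 - 16*b + 80) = (b + 2)*(b + 4)*(b^2 - 9*b + 20) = (b - 4)*(b + 2)*(b + 4)*(b - 5)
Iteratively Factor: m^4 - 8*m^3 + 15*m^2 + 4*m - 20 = (m + 1)*(m^3 - 9*m^2 + 24*m - 20) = (m - 5)*(m + 1)*(m^2 - 4*m + 4) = (m - 5)*(m - 2)*(m + 1)*(m - 2)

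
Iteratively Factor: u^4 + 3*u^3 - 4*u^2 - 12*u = (u + 3)*(u^3 - 4*u) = (u + 2)*(u + 3)*(u^2 - 2*u) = (u - 2)*(u + 2)*(u + 3)*(u)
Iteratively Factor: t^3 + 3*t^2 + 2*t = (t)*(t^2 + 3*t + 2) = t*(t + 2)*(t + 1)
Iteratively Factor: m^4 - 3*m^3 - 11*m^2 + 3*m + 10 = (m + 1)*(m^3 - 4*m^2 - 7*m + 10) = (m - 1)*(m + 1)*(m^2 - 3*m - 10) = (m - 5)*(m - 1)*(m + 1)*(m + 2)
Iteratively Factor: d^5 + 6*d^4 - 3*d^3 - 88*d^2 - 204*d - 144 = (d + 2)*(d^4 + 4*d^3 - 11*d^2 - 66*d - 72) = (d - 4)*(d + 2)*(d^3 + 8*d^2 + 21*d + 18) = (d - 4)*(d + 2)^2*(d^2 + 6*d + 9) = (d - 4)*(d + 2)^2*(d + 3)*(d + 3)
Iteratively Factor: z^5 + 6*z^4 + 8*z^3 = (z)*(z^4 + 6*z^3 + 8*z^2) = z^2*(z^3 + 6*z^2 + 8*z) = z^2*(z + 2)*(z^2 + 4*z) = z^2*(z + 2)*(z + 4)*(z)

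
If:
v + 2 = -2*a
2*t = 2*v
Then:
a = -v/2 - 1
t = v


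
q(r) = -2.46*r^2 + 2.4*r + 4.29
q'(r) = 2.4 - 4.92*r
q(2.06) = -1.21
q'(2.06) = -7.74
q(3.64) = -19.57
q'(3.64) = -15.51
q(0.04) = 4.38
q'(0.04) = 2.20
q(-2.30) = -14.24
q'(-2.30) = 13.72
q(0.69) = 4.77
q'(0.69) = -0.99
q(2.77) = -7.94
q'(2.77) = -11.23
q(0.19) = 4.66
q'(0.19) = 1.47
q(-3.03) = -25.57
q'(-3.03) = 17.31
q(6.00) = -69.87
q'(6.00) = -27.12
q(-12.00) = -378.75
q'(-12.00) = 61.44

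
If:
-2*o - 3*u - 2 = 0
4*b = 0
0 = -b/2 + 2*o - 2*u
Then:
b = 0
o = -2/5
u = -2/5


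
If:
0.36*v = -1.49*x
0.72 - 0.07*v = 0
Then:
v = 10.29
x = -2.49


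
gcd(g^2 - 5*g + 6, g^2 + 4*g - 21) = g - 3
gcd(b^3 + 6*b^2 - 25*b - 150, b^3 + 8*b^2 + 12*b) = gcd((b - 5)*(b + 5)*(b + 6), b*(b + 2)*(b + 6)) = b + 6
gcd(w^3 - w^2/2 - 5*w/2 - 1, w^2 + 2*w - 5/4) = 1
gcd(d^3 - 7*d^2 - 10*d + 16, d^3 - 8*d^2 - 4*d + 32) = d^2 - 6*d - 16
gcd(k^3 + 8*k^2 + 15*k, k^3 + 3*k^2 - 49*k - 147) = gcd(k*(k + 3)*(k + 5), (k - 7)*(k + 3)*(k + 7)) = k + 3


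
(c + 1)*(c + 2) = c^2 + 3*c + 2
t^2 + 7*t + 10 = (t + 2)*(t + 5)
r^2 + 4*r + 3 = (r + 1)*(r + 3)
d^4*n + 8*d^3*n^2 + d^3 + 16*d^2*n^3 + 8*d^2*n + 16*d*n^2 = d*(d + 4*n)^2*(d*n + 1)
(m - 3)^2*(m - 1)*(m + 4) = m^4 - 3*m^3 - 13*m^2 + 51*m - 36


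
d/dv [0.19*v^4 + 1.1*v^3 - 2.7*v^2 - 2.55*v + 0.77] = 0.76*v^3 + 3.3*v^2 - 5.4*v - 2.55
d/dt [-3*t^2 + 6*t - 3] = 6 - 6*t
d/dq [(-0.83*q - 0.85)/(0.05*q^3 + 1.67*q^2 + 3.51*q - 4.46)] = (0.083*q^3 + 1.5136*q^2 + 2.839*q + 6.6853)/(0.0025*q^6 + 0.167*q^5 + 3.1399*q^4 + 11.2774*q^3 - 2.5763*q^2 - 31.3092*q + 19.8916)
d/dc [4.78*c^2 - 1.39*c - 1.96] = 9.56*c - 1.39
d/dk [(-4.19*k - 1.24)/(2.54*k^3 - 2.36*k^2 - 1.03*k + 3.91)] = (21.2852*k^3 - 0.4396*k^2 - 5.8528*k - 17.6601)/(6.4516*k^6 - 11.9888*k^5 + 0.337199999999999*k^4 + 24.7244*k^3 - 17.3943*k^2 - 8.0546*k + 15.2881)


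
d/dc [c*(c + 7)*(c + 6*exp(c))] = 6*c^2*exp(c) + 3*c^2 + 54*c*exp(c) + 14*c + 42*exp(c)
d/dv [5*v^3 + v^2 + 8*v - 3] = 15*v^2 + 2*v + 8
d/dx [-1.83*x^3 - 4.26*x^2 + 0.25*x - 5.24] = -5.49*x^2 - 8.52*x + 0.25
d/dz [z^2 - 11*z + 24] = 2*z - 11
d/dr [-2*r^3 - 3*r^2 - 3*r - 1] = -6*r^2 - 6*r - 3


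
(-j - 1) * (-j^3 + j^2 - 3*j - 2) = j^4 + 2*j^2 + 5*j + 2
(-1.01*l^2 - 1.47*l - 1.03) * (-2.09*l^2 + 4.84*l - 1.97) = 2.1109*l^4 - 1.8161*l^3 - 2.9724*l^2 - 2.0893*l + 2.0291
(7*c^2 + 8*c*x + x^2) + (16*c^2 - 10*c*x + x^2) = 23*c^2 - 2*c*x + 2*x^2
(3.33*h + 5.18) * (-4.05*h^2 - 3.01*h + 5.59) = -13.4865*h^3 - 31.0023*h^2 + 3.0229*h + 28.9562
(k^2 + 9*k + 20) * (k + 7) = k^3 + 16*k^2 + 83*k + 140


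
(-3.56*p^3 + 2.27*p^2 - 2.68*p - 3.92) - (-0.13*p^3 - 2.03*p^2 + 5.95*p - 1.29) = -3.43*p^3 + 4.3*p^2 - 8.63*p - 2.63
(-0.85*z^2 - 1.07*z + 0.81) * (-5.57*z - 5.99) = 4.7345*z^3 + 11.0514*z^2 + 1.8976*z - 4.8519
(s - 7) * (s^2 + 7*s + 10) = s^3 - 39*s - 70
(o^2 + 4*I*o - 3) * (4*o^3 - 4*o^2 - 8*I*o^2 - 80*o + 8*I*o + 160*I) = 4*o^5 - 4*o^4 + 8*I*o^4 - 60*o^3 - 8*I*o^3 - 20*o^2 - 136*I*o^2 - 400*o - 24*I*o - 480*I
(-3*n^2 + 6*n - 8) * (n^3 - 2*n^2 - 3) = -3*n^5 + 12*n^4 - 20*n^3 + 25*n^2 - 18*n + 24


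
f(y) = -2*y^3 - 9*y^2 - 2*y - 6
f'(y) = -6*y^2 - 18*y - 2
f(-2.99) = -27.02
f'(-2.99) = -1.82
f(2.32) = -84.06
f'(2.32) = -76.05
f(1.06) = -20.61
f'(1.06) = -27.82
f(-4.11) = -10.96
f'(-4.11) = -29.37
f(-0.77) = -8.88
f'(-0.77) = 8.30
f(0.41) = -8.47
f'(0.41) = -10.39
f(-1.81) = -20.01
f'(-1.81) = 10.92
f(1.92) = -57.17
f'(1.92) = -58.68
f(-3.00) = -27.00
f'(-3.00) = -2.00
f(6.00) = -774.00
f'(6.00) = -326.00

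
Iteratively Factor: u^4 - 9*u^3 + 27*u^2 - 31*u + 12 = (u - 4)*(u^3 - 5*u^2 + 7*u - 3) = (u - 4)*(u - 1)*(u^2 - 4*u + 3) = (u - 4)*(u - 3)*(u - 1)*(u - 1)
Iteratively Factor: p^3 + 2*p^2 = (p)*(p^2 + 2*p) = p^2*(p + 2)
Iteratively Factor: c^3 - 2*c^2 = (c)*(c^2 - 2*c) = c^2*(c - 2)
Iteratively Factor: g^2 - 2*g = (g - 2)*(g)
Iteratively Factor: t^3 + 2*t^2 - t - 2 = (t - 1)*(t^2 + 3*t + 2) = (t - 1)*(t + 2)*(t + 1)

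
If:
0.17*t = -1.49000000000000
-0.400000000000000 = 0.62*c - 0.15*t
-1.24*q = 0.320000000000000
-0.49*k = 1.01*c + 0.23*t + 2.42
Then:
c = -2.77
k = 4.88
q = -0.26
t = -8.76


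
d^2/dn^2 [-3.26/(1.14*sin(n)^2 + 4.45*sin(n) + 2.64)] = (16.946784*sin(n)^4 + 49.61394*sin(n)^3 - 0.109209999999976*sin(n)^2 - 137.52636*sin(n) - 109.489708)/(1.14*sin(n)^2 + 4.45*sin(n) + 2.64)^3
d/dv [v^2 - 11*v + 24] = 2*v - 11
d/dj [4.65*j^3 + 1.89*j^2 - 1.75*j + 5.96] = 13.95*j^2 + 3.78*j - 1.75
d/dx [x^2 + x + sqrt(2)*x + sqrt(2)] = 2*x + 1 + sqrt(2)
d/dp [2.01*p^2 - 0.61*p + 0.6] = 4.02*p - 0.61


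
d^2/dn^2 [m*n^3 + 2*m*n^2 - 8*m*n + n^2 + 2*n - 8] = 6*m*n + 4*m + 2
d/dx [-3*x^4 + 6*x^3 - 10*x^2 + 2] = 2*x*(-6*x^2 + 9*x - 10)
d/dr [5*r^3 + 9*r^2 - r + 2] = 15*r^2 + 18*r - 1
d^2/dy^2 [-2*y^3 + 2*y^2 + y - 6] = 4 - 12*y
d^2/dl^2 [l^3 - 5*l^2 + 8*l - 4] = 6*l - 10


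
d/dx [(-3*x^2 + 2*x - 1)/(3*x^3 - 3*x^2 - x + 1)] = (9*x^4 - 12*x^3 + 18*x^2 - 12*x + 1)/(9*x^6 - 18*x^5 + 3*x^4 + 12*x^3 - 5*x^2 - 2*x + 1)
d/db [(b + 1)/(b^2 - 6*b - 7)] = -1/(b^2 - 14*b + 49)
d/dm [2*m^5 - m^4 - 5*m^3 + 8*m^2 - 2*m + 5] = 10*m^4 - 4*m^3 - 15*m^2 + 16*m - 2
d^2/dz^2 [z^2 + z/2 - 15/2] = 2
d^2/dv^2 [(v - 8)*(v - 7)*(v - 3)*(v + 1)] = 12*v^2 - 102*v + 166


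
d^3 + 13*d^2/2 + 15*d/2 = d*(d + 3/2)*(d + 5)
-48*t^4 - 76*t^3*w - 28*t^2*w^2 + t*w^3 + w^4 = (-6*t + w)*(t + w)*(2*t + w)*(4*t + w)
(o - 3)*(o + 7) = o^2 + 4*o - 21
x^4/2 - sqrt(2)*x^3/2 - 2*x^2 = x^2*(x/2 + sqrt(2)/2)*(x - 2*sqrt(2))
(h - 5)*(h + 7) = h^2 + 2*h - 35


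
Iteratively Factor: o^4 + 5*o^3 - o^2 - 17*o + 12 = (o - 1)*(o^3 + 6*o^2 + 5*o - 12) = (o - 1)*(o + 4)*(o^2 + 2*o - 3) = (o - 1)^2*(o + 4)*(o + 3)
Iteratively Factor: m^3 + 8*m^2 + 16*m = (m + 4)*(m^2 + 4*m) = m*(m + 4)*(m + 4)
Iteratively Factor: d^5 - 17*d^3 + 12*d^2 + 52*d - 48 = (d - 1)*(d^4 + d^3 - 16*d^2 - 4*d + 48) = (d - 1)*(d + 2)*(d^3 - d^2 - 14*d + 24) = (d - 3)*(d - 1)*(d + 2)*(d^2 + 2*d - 8) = (d - 3)*(d - 2)*(d - 1)*(d + 2)*(d + 4)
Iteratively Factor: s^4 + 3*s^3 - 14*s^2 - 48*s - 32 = (s + 4)*(s^3 - s^2 - 10*s - 8) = (s + 1)*(s + 4)*(s^2 - 2*s - 8) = (s + 1)*(s + 2)*(s + 4)*(s - 4)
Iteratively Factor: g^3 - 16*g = (g + 4)*(g^2 - 4*g) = g*(g + 4)*(g - 4)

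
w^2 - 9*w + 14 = (w - 7)*(w - 2)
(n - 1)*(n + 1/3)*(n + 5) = n^3 + 13*n^2/3 - 11*n/3 - 5/3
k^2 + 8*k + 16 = (k + 4)^2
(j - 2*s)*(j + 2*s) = j^2 - 4*s^2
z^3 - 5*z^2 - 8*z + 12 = (z - 6)*(z - 1)*(z + 2)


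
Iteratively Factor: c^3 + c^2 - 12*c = (c + 4)*(c^2 - 3*c) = c*(c + 4)*(c - 3)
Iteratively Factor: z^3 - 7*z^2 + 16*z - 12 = (z - 2)*(z^2 - 5*z + 6) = (z - 2)^2*(z - 3)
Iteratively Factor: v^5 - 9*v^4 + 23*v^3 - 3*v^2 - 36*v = (v - 3)*(v^4 - 6*v^3 + 5*v^2 + 12*v) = (v - 3)*(v + 1)*(v^3 - 7*v^2 + 12*v) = v*(v - 3)*(v + 1)*(v^2 - 7*v + 12) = v*(v - 4)*(v - 3)*(v + 1)*(v - 3)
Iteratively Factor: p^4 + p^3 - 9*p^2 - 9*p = (p - 3)*(p^3 + 4*p^2 + 3*p) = (p - 3)*(p + 3)*(p^2 + p) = p*(p - 3)*(p + 3)*(p + 1)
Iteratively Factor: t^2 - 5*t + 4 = (t - 4)*(t - 1)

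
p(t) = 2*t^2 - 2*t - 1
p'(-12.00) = -50.00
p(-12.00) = 311.00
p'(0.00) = -2.00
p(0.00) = -1.00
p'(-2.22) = -10.88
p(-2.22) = 13.30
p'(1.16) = 2.64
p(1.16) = -0.63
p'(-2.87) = -13.48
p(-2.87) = 21.21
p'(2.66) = 8.64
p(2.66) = 7.83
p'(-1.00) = -6.00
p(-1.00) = 3.00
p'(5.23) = 18.92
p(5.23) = 43.25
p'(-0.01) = -2.04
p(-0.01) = -0.98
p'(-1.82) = -9.28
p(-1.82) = 9.26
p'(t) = 4*t - 2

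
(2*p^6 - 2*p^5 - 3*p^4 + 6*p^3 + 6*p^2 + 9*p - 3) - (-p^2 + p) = 2*p^6 - 2*p^5 - 3*p^4 + 6*p^3 + 7*p^2 + 8*p - 3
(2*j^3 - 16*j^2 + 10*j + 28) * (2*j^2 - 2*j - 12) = 4*j^5 - 36*j^4 + 28*j^3 + 228*j^2 - 176*j - 336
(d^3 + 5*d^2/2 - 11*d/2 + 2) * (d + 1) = d^4 + 7*d^3/2 - 3*d^2 - 7*d/2 + 2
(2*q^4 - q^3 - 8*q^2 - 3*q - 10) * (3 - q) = -2*q^5 + 7*q^4 + 5*q^3 - 21*q^2 + q - 30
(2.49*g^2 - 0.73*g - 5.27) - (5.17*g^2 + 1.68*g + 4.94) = -2.68*g^2 - 2.41*g - 10.21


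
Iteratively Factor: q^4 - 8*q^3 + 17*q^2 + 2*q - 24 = (q - 2)*(q^3 - 6*q^2 + 5*q + 12) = (q - 4)*(q - 2)*(q^2 - 2*q - 3) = (q - 4)*(q - 3)*(q - 2)*(q + 1)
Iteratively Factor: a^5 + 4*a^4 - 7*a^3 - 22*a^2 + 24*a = (a - 2)*(a^4 + 6*a^3 + 5*a^2 - 12*a) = (a - 2)*(a - 1)*(a^3 + 7*a^2 + 12*a) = (a - 2)*(a - 1)*(a + 4)*(a^2 + 3*a) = (a - 2)*(a - 1)*(a + 3)*(a + 4)*(a)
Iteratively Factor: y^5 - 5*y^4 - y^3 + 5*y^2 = (y - 1)*(y^4 - 4*y^3 - 5*y^2) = (y - 1)*(y + 1)*(y^3 - 5*y^2) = (y - 5)*(y - 1)*(y + 1)*(y^2) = y*(y - 5)*(y - 1)*(y + 1)*(y)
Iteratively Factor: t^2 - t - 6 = (t + 2)*(t - 3)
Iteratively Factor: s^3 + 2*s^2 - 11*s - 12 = (s + 4)*(s^2 - 2*s - 3) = (s + 1)*(s + 4)*(s - 3)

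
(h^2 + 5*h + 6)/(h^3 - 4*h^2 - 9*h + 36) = (h + 2)/(h^2 - 7*h + 12)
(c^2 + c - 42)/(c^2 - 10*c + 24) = (c + 7)/(c - 4)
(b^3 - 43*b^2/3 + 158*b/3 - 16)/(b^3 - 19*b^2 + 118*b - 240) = (b - 1/3)/(b - 5)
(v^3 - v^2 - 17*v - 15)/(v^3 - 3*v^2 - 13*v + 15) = (v + 1)/(v - 1)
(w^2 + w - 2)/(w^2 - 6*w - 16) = (w - 1)/(w - 8)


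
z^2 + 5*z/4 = z*(z + 5/4)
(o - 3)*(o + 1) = o^2 - 2*o - 3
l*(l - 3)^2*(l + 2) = l^4 - 4*l^3 - 3*l^2 + 18*l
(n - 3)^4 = n^4 - 12*n^3 + 54*n^2 - 108*n + 81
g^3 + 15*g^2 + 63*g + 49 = (g + 1)*(g + 7)^2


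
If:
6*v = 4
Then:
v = 2/3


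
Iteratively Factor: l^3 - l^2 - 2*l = (l + 1)*(l^2 - 2*l) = (l - 2)*(l + 1)*(l)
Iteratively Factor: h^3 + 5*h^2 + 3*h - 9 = (h + 3)*(h^2 + 2*h - 3) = (h + 3)^2*(h - 1)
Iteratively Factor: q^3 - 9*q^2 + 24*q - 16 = (q - 4)*(q^2 - 5*q + 4) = (q - 4)*(q - 1)*(q - 4)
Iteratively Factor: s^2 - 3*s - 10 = (s - 5)*(s + 2)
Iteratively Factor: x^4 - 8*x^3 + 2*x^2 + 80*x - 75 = (x + 3)*(x^3 - 11*x^2 + 35*x - 25) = (x - 5)*(x + 3)*(x^2 - 6*x + 5) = (x - 5)^2*(x + 3)*(x - 1)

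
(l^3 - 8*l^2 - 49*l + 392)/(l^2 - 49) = l - 8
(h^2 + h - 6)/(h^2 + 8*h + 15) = (h - 2)/(h + 5)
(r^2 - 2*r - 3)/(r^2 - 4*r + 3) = (r + 1)/(r - 1)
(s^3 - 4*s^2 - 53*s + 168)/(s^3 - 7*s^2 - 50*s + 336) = (s - 3)/(s - 6)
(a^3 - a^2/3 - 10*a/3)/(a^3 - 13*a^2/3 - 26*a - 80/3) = a*(a - 2)/(a^2 - 6*a - 16)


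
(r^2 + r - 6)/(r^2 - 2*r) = (r + 3)/r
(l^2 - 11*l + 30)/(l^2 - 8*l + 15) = (l - 6)/(l - 3)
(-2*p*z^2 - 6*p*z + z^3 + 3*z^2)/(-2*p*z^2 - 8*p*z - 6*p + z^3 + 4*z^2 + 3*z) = z/(z + 1)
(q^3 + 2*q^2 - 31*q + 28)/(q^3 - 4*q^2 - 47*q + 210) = (q^2 - 5*q + 4)/(q^2 - 11*q + 30)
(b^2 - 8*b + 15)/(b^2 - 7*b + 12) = (b - 5)/(b - 4)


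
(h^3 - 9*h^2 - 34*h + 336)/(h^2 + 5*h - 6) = (h^2 - 15*h + 56)/(h - 1)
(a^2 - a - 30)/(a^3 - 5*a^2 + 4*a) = (a^2 - a - 30)/(a*(a^2 - 5*a + 4))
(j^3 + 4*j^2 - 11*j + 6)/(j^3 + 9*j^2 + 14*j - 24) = (j - 1)/(j + 4)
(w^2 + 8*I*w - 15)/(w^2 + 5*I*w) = (w + 3*I)/w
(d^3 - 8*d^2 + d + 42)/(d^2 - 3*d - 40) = (-d^3 + 8*d^2 - d - 42)/(-d^2 + 3*d + 40)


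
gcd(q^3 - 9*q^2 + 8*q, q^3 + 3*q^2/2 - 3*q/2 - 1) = q - 1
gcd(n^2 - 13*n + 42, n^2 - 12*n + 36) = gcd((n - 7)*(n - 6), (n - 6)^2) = n - 6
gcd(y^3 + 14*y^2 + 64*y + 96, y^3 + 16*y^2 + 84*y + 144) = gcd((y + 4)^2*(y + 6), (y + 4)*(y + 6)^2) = y^2 + 10*y + 24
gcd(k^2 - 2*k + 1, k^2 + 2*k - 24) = 1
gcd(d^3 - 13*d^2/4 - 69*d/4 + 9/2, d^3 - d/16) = d - 1/4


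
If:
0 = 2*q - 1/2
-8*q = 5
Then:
No Solution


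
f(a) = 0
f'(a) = 0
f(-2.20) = 0.00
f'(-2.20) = 0.00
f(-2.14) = 0.00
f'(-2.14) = 0.00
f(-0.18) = 0.00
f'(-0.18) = 0.00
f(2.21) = 0.00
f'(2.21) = 0.00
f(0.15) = 0.00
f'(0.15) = 0.00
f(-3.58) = 0.00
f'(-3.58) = 0.00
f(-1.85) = 0.00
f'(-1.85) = 0.00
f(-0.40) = 0.00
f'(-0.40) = 0.00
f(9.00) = 0.00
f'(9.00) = 0.00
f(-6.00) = 0.00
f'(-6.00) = 0.00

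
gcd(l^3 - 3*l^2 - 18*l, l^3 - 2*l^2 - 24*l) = l^2 - 6*l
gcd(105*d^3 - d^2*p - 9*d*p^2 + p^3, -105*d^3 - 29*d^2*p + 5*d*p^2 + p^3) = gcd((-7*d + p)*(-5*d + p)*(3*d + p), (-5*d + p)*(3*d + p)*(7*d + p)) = -15*d^2 - 2*d*p + p^2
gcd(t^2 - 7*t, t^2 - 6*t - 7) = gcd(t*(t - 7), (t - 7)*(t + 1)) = t - 7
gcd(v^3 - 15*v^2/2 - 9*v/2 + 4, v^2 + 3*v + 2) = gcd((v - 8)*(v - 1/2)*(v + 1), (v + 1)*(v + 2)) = v + 1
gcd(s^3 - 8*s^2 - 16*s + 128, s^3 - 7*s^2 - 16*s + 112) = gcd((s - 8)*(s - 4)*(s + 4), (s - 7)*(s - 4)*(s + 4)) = s^2 - 16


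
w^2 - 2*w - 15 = (w - 5)*(w + 3)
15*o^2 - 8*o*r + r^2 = (-5*o + r)*(-3*o + r)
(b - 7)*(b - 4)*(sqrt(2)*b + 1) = sqrt(2)*b^3 - 11*sqrt(2)*b^2 + b^2 - 11*b + 28*sqrt(2)*b + 28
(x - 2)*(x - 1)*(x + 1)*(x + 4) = x^4 + 2*x^3 - 9*x^2 - 2*x + 8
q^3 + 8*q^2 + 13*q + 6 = (q + 1)^2*(q + 6)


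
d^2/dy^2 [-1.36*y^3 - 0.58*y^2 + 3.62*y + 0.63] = -8.16*y - 1.16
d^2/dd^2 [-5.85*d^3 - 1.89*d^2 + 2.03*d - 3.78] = -35.1*d - 3.78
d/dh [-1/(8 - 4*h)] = -1/(4*(h - 2)^2)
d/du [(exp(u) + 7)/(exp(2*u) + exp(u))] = (-exp(2*u) - 14*exp(u) - 7)*exp(-u)/(exp(2*u) + 2*exp(u) + 1)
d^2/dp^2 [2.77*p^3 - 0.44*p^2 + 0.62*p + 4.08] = 16.62*p - 0.88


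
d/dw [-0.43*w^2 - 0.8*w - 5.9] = -0.86*w - 0.8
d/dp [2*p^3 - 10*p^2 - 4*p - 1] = 6*p^2 - 20*p - 4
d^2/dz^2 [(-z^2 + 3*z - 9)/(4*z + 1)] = -314/(64*z^3 + 48*z^2 + 12*z + 1)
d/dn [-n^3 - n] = -3*n^2 - 1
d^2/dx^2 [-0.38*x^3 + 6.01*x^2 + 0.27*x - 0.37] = 12.02 - 2.28*x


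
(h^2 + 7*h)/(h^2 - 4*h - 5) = h*(h + 7)/(h^2 - 4*h - 5)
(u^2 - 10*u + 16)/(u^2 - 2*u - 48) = (u - 2)/(u + 6)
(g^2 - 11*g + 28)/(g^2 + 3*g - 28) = (g - 7)/(g + 7)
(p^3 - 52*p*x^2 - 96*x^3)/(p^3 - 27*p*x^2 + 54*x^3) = (p^2 - 6*p*x - 16*x^2)/(p^2 - 6*p*x + 9*x^2)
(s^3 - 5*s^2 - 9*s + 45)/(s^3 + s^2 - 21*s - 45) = (s - 3)/(s + 3)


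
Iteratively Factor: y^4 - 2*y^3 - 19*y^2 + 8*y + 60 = (y - 2)*(y^3 - 19*y - 30) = (y - 2)*(y + 2)*(y^2 - 2*y - 15) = (y - 2)*(y + 2)*(y + 3)*(y - 5)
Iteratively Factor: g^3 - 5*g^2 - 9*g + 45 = (g - 3)*(g^2 - 2*g - 15) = (g - 3)*(g + 3)*(g - 5)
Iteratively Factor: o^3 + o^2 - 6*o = (o + 3)*(o^2 - 2*o) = o*(o + 3)*(o - 2)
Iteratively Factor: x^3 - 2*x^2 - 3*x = (x - 3)*(x^2 + x) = (x - 3)*(x + 1)*(x)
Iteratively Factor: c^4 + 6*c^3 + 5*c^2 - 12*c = (c + 4)*(c^3 + 2*c^2 - 3*c) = (c - 1)*(c + 4)*(c^2 + 3*c) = (c - 1)*(c + 3)*(c + 4)*(c)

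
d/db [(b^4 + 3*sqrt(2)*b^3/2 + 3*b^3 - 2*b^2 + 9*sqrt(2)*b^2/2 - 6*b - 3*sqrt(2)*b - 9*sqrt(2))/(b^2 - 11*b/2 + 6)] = (8*b^5 - 54*b^4 + 6*sqrt(2)*b^4 - 66*sqrt(2)*b^3 - 36*b^3 + 21*sqrt(2)*b^2 + 284*b^2 - 96*b + 288*sqrt(2)*b - 270*sqrt(2) - 144)/(4*b^4 - 44*b^3 + 169*b^2 - 264*b + 144)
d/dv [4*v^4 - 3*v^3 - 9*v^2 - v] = 16*v^3 - 9*v^2 - 18*v - 1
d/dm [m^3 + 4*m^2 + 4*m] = 3*m^2 + 8*m + 4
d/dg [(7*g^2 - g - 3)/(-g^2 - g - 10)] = (-8*g^2 - 146*g + 7)/(g^4 + 2*g^3 + 21*g^2 + 20*g + 100)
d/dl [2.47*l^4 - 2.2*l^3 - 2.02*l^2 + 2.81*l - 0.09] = 9.88*l^3 - 6.6*l^2 - 4.04*l + 2.81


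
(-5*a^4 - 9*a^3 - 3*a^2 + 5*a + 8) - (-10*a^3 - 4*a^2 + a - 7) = -5*a^4 + a^3 + a^2 + 4*a + 15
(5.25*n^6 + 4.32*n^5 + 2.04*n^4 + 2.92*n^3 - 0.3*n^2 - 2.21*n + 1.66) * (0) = 0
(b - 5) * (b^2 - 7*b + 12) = b^3 - 12*b^2 + 47*b - 60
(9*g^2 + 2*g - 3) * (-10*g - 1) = -90*g^3 - 29*g^2 + 28*g + 3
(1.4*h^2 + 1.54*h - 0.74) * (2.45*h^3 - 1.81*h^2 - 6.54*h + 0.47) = 3.43*h^5 + 1.239*h^4 - 13.7564*h^3 - 8.0742*h^2 + 5.5634*h - 0.3478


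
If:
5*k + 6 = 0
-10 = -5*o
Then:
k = -6/5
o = 2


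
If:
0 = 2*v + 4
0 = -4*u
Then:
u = 0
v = -2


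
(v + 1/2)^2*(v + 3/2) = v^3 + 5*v^2/2 + 7*v/4 + 3/8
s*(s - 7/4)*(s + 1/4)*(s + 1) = s^4 - s^3/2 - 31*s^2/16 - 7*s/16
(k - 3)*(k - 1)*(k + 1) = k^3 - 3*k^2 - k + 3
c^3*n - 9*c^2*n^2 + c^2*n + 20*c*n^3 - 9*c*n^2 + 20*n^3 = (c - 5*n)*(c - 4*n)*(c*n + n)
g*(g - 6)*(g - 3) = g^3 - 9*g^2 + 18*g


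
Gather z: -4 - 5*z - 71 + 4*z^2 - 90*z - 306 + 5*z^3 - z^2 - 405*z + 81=5*z^3 + 3*z^2 - 500*z - 300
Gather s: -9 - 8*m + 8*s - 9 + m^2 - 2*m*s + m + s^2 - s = m^2 - 7*m + s^2 + s*(7 - 2*m) - 18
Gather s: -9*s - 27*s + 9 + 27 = 36 - 36*s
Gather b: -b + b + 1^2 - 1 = 0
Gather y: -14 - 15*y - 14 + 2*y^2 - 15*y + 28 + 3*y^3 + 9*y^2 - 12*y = 3*y^3 + 11*y^2 - 42*y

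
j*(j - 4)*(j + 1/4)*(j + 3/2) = j^4 - 9*j^3/4 - 53*j^2/8 - 3*j/2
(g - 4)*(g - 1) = g^2 - 5*g + 4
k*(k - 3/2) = k^2 - 3*k/2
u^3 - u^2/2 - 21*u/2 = u*(u - 7/2)*(u + 3)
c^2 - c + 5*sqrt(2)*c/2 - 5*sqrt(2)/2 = (c - 1)*(c + 5*sqrt(2)/2)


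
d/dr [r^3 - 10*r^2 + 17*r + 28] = 3*r^2 - 20*r + 17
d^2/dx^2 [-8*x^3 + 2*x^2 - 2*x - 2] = 4 - 48*x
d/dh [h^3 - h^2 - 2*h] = 3*h^2 - 2*h - 2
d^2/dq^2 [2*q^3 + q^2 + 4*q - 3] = 12*q + 2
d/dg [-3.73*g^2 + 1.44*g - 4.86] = 1.44 - 7.46*g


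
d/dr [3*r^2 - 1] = 6*r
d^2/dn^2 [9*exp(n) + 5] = 9*exp(n)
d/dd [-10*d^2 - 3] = -20*d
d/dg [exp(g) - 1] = exp(g)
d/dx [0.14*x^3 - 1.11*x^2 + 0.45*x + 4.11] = 0.42*x^2 - 2.22*x + 0.45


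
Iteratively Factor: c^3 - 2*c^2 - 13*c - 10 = (c - 5)*(c^2 + 3*c + 2) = (c - 5)*(c + 1)*(c + 2)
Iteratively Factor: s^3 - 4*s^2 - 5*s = (s)*(s^2 - 4*s - 5) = s*(s - 5)*(s + 1)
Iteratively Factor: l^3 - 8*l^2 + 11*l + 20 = (l + 1)*(l^2 - 9*l + 20) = (l - 5)*(l + 1)*(l - 4)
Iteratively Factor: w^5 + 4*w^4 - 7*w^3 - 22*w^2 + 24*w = (w + 3)*(w^4 + w^3 - 10*w^2 + 8*w) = (w + 3)*(w + 4)*(w^3 - 3*w^2 + 2*w) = w*(w + 3)*(w + 4)*(w^2 - 3*w + 2) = w*(w - 2)*(w + 3)*(w + 4)*(w - 1)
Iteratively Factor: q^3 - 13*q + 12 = (q - 1)*(q^2 + q - 12) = (q - 1)*(q + 4)*(q - 3)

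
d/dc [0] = 0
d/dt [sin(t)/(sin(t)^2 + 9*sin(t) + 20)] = (cos(t)^2 + 19)*cos(t)/((sin(t) + 4)^2*(sin(t) + 5)^2)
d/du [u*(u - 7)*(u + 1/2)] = 3*u^2 - 13*u - 7/2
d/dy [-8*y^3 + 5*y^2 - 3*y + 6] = -24*y^2 + 10*y - 3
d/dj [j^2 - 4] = 2*j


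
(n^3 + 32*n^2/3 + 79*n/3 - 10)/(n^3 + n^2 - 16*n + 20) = (n^2 + 17*n/3 - 2)/(n^2 - 4*n + 4)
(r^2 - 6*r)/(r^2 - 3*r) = (r - 6)/(r - 3)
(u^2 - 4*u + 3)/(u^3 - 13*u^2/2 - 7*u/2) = 2*(-u^2 + 4*u - 3)/(u*(-2*u^2 + 13*u + 7))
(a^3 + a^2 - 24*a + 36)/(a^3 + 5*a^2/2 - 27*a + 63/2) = 2*(a^2 + 4*a - 12)/(2*a^2 + 11*a - 21)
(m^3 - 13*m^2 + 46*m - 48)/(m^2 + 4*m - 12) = (m^2 - 11*m + 24)/(m + 6)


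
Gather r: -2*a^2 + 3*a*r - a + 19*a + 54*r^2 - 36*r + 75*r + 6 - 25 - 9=-2*a^2 + 18*a + 54*r^2 + r*(3*a + 39) - 28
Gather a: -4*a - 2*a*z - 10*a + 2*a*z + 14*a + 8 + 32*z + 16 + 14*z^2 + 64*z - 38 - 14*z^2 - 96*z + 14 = 0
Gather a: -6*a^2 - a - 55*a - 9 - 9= -6*a^2 - 56*a - 18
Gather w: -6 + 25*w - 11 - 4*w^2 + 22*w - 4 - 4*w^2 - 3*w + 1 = -8*w^2 + 44*w - 20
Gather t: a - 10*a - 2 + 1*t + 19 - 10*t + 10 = -9*a - 9*t + 27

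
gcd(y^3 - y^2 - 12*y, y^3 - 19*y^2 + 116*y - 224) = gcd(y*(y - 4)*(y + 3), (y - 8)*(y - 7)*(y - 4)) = y - 4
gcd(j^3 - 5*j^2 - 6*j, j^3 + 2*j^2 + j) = j^2 + j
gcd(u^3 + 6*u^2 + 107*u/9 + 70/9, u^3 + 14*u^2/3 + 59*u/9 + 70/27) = u^2 + 4*u + 35/9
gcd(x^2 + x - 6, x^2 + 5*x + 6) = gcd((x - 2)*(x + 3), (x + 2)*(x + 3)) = x + 3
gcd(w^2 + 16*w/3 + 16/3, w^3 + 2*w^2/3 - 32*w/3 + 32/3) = w + 4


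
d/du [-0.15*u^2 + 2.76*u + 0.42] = 2.76 - 0.3*u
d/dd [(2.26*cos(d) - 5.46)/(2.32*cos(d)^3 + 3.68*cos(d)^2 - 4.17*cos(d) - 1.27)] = (10.4864*cos(d)^3 - 29.6848*cos(d)^2 - 40.1856*cos(d) + 25.6384)*sin(d)/(5.3824*cos(d)^6 + 17.0752*cos(d)^5 - 5.8064*cos(d)^4 - 36.584*cos(d)^3 + 8.0417*cos(d)^2 + 10.5918*cos(d) + 1.6129)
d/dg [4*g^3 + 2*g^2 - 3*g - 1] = 12*g^2 + 4*g - 3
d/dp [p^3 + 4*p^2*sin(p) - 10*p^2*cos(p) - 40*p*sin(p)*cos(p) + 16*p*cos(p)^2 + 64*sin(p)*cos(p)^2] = 10*p^2*sin(p) + 4*p^2*cos(p) + 3*p^2 + 8*p*sin(p) - 16*p*sin(2*p) - 20*p*cos(p) - 40*p*cos(2*p) - 20*sin(2*p) + 16*cos(p) + 8*cos(2*p) + 48*cos(3*p) + 8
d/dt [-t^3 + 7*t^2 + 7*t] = -3*t^2 + 14*t + 7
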